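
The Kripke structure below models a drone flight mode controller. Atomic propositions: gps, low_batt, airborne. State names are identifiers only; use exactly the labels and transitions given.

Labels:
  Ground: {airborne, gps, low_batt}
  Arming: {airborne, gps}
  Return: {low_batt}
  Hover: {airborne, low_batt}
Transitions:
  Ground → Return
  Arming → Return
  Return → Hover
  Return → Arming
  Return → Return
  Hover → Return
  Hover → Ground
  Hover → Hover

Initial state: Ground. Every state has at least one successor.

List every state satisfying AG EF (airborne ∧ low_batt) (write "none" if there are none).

States satisfying EF (airborne ∧ low_batt): {Ground, Arming, Return, Hover}.
States satisfying AG EF (airborne ∧ low_batt): {Ground, Arming, Return, Hover}.

{Ground, Arming, Return, Hover}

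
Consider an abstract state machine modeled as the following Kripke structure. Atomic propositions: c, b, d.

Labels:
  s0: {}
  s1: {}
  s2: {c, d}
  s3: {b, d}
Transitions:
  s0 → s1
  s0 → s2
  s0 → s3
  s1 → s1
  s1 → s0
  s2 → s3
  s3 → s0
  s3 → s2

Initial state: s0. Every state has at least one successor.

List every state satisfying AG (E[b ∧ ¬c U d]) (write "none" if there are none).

States satisfying E[b ∧ ¬c U d]: {s2, s3}.
States satisfying AG (E[b ∧ ¬c U d]): ∅.

none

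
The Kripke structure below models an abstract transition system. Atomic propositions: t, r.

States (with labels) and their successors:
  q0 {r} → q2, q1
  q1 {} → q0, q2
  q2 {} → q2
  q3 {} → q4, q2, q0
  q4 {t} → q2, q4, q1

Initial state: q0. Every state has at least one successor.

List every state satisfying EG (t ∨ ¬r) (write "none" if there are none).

States satisfying t ∨ ¬r: {q1, q2, q3, q4}.
States satisfying EG (t ∨ ¬r): {q1, q2, q3, q4}.

{q1, q2, q3, q4}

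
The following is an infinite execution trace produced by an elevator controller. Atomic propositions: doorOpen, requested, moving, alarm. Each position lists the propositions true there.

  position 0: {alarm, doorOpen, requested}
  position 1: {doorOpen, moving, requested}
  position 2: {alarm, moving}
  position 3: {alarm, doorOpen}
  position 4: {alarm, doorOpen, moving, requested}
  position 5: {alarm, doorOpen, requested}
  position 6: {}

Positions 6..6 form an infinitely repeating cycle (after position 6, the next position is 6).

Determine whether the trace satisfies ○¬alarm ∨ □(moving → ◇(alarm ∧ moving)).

Holds

The position after 0 is 1; ¬alarm is true there.
moving → ◇(alarm ∧ moving) holds at every position 0..6, and those are all positions ever visited, so □(moving → ◇(alarm ∧ moving)) holds.
Positions where moving holds: 1, 2, 4.
Check ◇(alarm ∧ moving) at each: 1→ok, 2→ok, 4→ok.
At position 0: ○¬alarm is true; □(moving → ◇(alarm ∧ moving)) is true; so ○¬alarm ∨ □(moving → ◇(alarm ∧ moving)) is true.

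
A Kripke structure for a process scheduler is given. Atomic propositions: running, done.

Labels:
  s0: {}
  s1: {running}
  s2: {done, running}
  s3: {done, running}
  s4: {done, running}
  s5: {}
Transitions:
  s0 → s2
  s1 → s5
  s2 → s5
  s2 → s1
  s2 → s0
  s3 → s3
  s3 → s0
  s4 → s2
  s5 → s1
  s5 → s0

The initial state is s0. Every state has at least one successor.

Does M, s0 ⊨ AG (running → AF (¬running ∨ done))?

States satisfying running → AF (¬running ∨ done): {s0, s1, s2, s3, s4, s5}.
States satisfying AG (running → AF (¬running ∨ done)): {s0, s1, s2, s3, s4, s5}.
Every state reachable from s0 satisfies running → AF (¬running ∨ done).
s0 ∈ Sat(AG (running → AF (¬running ∨ done))).

Holds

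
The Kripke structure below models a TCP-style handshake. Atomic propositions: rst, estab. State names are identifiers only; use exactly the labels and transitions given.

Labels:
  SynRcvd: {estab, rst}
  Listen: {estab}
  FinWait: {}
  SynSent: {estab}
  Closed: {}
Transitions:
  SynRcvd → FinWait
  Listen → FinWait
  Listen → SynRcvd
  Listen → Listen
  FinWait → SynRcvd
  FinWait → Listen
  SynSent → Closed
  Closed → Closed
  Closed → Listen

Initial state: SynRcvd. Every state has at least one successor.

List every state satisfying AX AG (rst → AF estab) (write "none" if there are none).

States satisfying AG (rst → AF estab): {SynRcvd, Listen, FinWait, SynSent, Closed}.
States satisfying AX AG (rst → AF estab): {SynRcvd, Listen, FinWait, SynSent, Closed}.

{SynRcvd, Listen, FinWait, SynSent, Closed}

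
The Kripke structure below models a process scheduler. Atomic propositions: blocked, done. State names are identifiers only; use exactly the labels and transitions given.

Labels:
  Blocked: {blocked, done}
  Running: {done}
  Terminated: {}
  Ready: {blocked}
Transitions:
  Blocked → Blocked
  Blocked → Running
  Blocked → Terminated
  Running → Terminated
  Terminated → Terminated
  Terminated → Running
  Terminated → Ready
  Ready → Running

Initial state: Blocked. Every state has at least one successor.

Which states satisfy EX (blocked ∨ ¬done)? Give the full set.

{Blocked, Running, Terminated}

States satisfying blocked ∨ ¬done: {Blocked, Terminated, Ready}.
States satisfying EX (blocked ∨ ¬done): {Blocked, Running, Terminated}.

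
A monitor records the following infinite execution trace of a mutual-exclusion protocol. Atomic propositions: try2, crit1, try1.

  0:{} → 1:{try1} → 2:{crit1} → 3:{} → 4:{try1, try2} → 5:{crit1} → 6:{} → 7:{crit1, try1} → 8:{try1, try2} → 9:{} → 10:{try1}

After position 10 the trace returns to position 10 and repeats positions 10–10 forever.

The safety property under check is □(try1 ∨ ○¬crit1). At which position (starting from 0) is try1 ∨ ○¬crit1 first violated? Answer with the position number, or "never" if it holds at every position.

6

Check try1 ∨ ○¬crit1 at each position in order: 0 ✓, 1 ✓, 2 ✓, 3 ✓, 4 ✓, 5 ✓.
At position 6 the labels are {} and the next position 7 has {crit1, try1}, so try1 ∨ ○¬crit1 is false there. This is the first violation.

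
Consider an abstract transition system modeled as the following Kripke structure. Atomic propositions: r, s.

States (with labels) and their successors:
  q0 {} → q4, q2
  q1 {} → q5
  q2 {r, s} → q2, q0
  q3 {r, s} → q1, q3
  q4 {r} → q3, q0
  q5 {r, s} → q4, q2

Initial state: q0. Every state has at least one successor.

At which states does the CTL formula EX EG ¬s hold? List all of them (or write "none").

{q0, q2, q4, q5}

States satisfying EG ¬s: {q0, q4}.
States satisfying EX EG ¬s: {q0, q2, q4, q5}.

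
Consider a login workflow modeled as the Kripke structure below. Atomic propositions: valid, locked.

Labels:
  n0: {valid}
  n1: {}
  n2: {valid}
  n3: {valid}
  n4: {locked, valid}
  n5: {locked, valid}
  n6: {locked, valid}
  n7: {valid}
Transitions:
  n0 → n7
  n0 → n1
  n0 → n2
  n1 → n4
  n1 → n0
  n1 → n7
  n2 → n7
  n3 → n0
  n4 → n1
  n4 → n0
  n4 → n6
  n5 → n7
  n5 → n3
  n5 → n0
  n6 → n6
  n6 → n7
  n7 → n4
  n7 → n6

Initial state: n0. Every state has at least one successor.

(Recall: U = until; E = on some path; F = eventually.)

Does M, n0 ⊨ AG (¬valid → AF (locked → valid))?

States satisfying ¬valid → AF (locked → valid): {n0, n1, n2, n3, n4, n5, n6, n7}.
States satisfying AG (¬valid → AF (locked → valid)): {n0, n1, n2, n3, n4, n5, n6, n7}.
Every state reachable from n0 satisfies ¬valid → AF (locked → valid).
n0 ∈ Sat(AG (¬valid → AF (locked → valid))).

Holds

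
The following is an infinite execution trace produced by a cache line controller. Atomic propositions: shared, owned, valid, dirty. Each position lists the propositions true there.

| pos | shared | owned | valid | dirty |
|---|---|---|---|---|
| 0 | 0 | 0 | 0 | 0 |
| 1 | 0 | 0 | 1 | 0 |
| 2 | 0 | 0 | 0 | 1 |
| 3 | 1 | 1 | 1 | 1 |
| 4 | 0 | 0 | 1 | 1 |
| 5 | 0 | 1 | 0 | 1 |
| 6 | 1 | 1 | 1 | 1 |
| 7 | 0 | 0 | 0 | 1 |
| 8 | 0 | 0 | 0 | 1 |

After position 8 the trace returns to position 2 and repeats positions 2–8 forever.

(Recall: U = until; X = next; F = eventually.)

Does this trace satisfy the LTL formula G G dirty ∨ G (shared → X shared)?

Violated

G dirty must hold at every position from 0 onward. It fails at position 0, so G G dirty is false.
shared → X shared must hold at every position from 0 onward. It fails at position 3, so G (shared → X shared) is false.
Positions where shared holds: 3, 6.
Check X shared at each: 3→fails, 6→fails.
At position 0: G G dirty is false; G (shared → X shared) is false; so G G dirty ∨ G (shared → X shared) is false.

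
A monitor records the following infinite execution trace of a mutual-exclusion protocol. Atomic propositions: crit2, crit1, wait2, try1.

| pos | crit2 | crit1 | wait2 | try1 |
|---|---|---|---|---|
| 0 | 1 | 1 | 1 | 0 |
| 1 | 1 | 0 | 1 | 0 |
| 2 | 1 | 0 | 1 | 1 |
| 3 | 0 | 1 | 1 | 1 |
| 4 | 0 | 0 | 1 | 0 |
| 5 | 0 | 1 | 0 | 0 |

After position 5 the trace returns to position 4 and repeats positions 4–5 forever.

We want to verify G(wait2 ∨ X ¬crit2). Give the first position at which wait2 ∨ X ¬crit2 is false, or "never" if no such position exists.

wait2 ∨ X ¬crit2 holds at every position 0..5, and those are all the positions the trace ever visits, so the invariant G(wait2 ∨ X ¬crit2) is never violated.

never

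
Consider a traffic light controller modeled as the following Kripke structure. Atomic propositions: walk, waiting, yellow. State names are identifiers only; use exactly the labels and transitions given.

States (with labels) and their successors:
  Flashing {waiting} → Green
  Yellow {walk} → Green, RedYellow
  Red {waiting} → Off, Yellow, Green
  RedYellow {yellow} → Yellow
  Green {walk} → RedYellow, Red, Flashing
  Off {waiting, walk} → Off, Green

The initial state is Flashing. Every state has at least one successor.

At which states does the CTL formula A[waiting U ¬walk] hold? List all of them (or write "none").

{Flashing, Red, RedYellow}

States satisfying waiting: {Flashing, Red, Off}.
States satisfying ¬walk: {Flashing, Red, RedYellow}.
States satisfying A[waiting U ¬walk]: {Flashing, Red, RedYellow}.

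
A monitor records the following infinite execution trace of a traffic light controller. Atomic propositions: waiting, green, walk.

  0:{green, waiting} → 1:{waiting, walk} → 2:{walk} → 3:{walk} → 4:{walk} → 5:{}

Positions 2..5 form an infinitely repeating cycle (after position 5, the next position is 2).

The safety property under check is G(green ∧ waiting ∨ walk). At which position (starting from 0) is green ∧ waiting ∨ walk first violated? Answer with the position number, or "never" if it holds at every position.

Check green ∧ waiting ∨ walk at each position in order: 0 ✓, 1 ✓, 2 ✓, 3 ✓, 4 ✓.
At position 5 the labels are {}, so green ∧ waiting ∨ walk is false there. This is the first violation.

5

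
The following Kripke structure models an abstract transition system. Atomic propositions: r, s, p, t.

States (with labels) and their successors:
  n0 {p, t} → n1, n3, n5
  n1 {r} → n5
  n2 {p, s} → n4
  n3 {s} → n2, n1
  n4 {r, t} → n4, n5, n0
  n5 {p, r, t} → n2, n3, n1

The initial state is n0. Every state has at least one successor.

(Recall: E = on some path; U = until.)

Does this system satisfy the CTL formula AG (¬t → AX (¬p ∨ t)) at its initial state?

States satisfying ¬t → AX (¬p ∨ t): {n0, n1, n2, n4, n5}.
States satisfying AG (¬t → AX (¬p ∨ t)): ∅.
n3 is reachable from n0 and violates ¬t → AX (¬p ∨ t), so AG fails at n0.
n0 ∉ Sat(AG (¬t → AX (¬p ∨ t))).

No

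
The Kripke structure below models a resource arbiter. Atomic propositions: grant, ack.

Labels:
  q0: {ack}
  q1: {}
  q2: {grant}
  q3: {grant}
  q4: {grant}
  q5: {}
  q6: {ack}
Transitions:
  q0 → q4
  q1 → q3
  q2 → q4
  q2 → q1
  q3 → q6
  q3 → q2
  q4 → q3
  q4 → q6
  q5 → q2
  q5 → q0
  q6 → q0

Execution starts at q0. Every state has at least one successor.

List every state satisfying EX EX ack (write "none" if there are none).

{q0, q1, q2, q3, q4}

States satisfying EX ack: {q3, q4, q5, q6}.
States satisfying EX EX ack: {q0, q1, q2, q3, q4}.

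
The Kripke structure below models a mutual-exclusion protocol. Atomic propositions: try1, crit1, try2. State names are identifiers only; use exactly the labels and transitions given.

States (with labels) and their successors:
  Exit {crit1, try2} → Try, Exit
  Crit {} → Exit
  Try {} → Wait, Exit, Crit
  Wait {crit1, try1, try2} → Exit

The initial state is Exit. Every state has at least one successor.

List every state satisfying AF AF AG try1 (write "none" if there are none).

States satisfying AF AG try1: ∅.
States satisfying AF AF AG try1: ∅.

none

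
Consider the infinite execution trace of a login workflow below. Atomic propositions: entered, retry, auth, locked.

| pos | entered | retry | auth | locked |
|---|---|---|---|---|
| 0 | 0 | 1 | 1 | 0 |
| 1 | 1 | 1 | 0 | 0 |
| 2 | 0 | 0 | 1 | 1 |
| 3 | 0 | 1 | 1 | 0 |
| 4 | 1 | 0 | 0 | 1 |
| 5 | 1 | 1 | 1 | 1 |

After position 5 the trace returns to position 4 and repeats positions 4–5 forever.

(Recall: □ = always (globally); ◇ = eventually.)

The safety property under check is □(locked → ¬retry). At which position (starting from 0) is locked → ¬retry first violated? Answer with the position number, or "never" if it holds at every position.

Check locked → ¬retry at each position in order: 0 ✓, 1 ✓, 2 ✓, 3 ✓, 4 ✓.
At position 5 the labels are {auth, entered, locked, retry}, so locked → ¬retry is false there. This is the first violation.

5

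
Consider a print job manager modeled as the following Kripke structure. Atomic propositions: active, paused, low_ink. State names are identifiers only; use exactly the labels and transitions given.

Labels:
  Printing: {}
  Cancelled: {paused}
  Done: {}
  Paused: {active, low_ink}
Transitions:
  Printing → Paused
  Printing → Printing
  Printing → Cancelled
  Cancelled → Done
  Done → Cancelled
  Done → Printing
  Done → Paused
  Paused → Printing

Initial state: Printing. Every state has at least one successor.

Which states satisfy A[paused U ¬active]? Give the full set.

States satisfying paused: {Cancelled}.
States satisfying ¬active: {Printing, Cancelled, Done}.
States satisfying A[paused U ¬active]: {Printing, Cancelled, Done}.

{Printing, Cancelled, Done}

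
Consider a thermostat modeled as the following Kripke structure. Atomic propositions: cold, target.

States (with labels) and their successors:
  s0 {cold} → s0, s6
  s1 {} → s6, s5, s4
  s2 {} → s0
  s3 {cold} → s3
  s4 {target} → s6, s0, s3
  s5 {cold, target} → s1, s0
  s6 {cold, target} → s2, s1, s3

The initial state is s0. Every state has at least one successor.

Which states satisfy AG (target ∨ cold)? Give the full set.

States satisfying target ∨ cold: {s0, s3, s4, s5, s6}.
States satisfying AG (target ∨ cold): {s3}.

{s3}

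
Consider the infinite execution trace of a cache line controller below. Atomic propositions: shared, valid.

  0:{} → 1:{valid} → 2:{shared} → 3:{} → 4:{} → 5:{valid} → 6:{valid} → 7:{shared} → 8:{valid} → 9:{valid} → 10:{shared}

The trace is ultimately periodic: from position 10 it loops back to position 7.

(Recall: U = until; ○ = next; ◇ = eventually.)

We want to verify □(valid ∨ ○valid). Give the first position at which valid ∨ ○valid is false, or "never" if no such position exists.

2

Check valid ∨ ○valid at each position in order: 0 ✓, 1 ✓.
At position 2 the labels are {shared} and the next position 3 has {}, so valid ∨ ○valid is false there. This is the first violation.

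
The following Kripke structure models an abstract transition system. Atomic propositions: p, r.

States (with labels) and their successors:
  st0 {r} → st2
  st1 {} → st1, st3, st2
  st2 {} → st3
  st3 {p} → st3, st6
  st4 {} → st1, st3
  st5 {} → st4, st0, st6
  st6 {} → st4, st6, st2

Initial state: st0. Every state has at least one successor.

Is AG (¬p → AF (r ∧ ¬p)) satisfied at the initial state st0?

Violated

States satisfying ¬p → AF (r ∧ ¬p): {st0, st3}.
States satisfying AG (¬p → AF (r ∧ ¬p)): ∅.
st1 is reachable from st0 and violates ¬p → AF (r ∧ ¬p), so AG fails at st0.
st0 ∉ Sat(AG (¬p → AF (r ∧ ¬p))).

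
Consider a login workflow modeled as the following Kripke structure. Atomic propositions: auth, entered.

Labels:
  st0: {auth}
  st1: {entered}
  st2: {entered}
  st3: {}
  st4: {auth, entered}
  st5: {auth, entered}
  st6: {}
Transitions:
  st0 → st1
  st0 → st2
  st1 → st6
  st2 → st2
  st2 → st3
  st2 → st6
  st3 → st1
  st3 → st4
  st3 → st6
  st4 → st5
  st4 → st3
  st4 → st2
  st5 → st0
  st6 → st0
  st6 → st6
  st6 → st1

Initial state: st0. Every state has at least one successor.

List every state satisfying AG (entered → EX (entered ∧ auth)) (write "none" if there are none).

States satisfying entered → EX (entered ∧ auth): {st0, st3, st4, st6}.
States satisfying AG (entered → EX (entered ∧ auth)): ∅.

none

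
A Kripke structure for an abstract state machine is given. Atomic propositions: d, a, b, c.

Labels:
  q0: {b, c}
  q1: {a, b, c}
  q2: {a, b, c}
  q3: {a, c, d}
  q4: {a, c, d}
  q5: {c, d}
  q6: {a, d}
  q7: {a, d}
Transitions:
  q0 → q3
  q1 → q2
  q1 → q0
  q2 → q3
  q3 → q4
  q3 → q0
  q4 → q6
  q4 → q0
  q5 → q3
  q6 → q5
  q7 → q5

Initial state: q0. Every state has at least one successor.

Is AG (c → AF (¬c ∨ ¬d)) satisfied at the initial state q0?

Satisfied

States satisfying c → AF (¬c ∨ ¬d): {q0, q1, q2, q3, q4, q5, q6, q7}.
States satisfying AG (c → AF (¬c ∨ ¬d)): {q0, q1, q2, q3, q4, q5, q6, q7}.
Every state reachable from q0 satisfies c → AF (¬c ∨ ¬d).
q0 ∈ Sat(AG (c → AF (¬c ∨ ¬d))).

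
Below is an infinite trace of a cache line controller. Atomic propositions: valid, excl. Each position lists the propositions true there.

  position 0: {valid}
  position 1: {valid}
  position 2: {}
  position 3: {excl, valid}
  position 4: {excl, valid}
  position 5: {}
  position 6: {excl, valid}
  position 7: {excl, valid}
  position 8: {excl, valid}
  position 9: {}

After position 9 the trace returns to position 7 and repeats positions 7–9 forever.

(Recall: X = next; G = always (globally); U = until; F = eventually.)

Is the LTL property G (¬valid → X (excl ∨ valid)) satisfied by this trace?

Holds

¬valid → X (excl ∨ valid) holds at every position 0..9, and those are all positions ever visited, so G (¬valid → X (excl ∨ valid)) holds.
Positions where ¬valid holds: 2, 5, 9.
Check X (excl ∨ valid) at each: 2→ok, 5→ok, 9→ok.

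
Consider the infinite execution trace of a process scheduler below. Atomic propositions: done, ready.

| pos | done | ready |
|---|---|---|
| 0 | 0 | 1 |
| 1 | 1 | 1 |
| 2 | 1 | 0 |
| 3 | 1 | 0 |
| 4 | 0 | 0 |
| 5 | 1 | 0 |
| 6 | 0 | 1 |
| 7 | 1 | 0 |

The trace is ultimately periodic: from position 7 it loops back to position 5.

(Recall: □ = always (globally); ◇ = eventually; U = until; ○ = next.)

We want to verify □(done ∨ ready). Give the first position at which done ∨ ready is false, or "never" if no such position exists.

4

Check done ∨ ready at each position in order: 0 ✓, 1 ✓, 2 ✓, 3 ✓.
At position 4 the labels are {}, so done ∨ ready is false there. This is the first violation.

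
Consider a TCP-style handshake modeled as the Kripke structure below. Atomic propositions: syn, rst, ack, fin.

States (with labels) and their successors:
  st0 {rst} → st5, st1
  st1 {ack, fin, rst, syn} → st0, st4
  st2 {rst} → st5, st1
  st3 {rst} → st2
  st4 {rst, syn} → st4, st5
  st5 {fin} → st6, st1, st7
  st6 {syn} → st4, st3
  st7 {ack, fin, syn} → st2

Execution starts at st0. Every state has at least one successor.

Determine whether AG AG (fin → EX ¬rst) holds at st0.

States satisfying AG (fin → EX ¬rst): ∅.
States satisfying AG AG (fin → EX ¬rst): ∅.
st0 is reachable from st0 and violates AG (fin → EX ¬rst), so AG fails at st0.
st0 ∉ Sat(AG AG (fin → EX ¬rst)).

Does not hold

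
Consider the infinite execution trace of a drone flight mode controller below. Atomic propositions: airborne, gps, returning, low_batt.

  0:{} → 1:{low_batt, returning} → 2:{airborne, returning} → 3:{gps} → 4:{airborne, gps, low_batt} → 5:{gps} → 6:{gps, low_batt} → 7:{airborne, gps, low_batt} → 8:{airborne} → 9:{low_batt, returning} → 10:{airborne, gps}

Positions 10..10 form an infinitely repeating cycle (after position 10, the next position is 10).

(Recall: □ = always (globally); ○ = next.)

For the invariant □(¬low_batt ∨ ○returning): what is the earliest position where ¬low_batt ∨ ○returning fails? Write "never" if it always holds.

Check ¬low_batt ∨ ○returning at each position in order: 0 ✓, 1 ✓, 2 ✓, 3 ✓.
At position 4 the labels are {airborne, gps, low_batt} and the next position 5 has {gps}, so ¬low_batt ∨ ○returning is false there. This is the first violation.

4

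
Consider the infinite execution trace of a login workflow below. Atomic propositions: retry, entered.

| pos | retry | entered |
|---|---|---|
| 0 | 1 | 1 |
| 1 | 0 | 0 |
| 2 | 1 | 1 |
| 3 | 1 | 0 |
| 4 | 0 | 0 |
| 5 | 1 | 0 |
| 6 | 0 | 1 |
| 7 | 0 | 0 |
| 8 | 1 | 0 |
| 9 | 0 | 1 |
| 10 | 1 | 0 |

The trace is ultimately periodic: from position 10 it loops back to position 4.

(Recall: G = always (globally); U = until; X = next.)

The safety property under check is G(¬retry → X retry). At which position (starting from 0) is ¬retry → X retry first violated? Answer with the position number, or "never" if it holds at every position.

Check ¬retry → X retry at each position in order: 0 ✓, 1 ✓, 2 ✓, 3 ✓, 4 ✓, 5 ✓.
At position 6 the labels are {entered} and the next position 7 has {}, so ¬retry → X retry is false there. This is the first violation.

6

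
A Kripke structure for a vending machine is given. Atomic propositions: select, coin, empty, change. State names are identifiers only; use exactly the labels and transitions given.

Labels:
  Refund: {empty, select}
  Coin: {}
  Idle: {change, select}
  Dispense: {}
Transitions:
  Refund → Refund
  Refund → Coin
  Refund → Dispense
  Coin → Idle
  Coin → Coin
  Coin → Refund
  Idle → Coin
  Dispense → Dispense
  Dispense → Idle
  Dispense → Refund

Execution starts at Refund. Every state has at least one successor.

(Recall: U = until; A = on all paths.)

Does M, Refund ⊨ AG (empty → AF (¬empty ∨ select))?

Yes

States satisfying empty → AF (¬empty ∨ select): {Refund, Coin, Idle, Dispense}.
States satisfying AG (empty → AF (¬empty ∨ select)): {Refund, Coin, Idle, Dispense}.
Every state reachable from Refund satisfies empty → AF (¬empty ∨ select).
Refund ∈ Sat(AG (empty → AF (¬empty ∨ select))).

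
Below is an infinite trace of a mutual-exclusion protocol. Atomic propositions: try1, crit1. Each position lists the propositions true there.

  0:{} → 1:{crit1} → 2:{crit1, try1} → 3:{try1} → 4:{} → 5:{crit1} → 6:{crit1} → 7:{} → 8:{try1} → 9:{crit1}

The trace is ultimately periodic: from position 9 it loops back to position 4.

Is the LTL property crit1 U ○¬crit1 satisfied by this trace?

Walking from position 0: at position 0, ○¬crit1 has not yet held and crit1 fails, so crit1 U ○¬crit1 is false.

No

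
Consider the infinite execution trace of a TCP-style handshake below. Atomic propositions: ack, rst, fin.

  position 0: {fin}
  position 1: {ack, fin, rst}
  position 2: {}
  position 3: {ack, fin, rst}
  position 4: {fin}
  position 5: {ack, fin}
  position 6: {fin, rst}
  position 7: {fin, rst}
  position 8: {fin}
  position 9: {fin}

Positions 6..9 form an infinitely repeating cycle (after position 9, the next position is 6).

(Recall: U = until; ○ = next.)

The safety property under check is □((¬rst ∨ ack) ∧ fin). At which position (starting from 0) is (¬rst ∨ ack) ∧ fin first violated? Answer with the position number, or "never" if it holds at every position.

2

Check (¬rst ∨ ack) ∧ fin at each position in order: 0 ✓, 1 ✓.
At position 2 the labels are {}, so (¬rst ∨ ack) ∧ fin is false there. This is the first violation.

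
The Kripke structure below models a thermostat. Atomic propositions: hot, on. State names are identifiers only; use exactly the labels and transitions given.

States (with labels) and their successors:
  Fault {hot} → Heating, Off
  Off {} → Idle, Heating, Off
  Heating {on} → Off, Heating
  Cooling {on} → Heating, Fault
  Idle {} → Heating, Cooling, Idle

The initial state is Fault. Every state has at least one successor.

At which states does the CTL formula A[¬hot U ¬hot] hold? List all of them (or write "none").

States satisfying ¬hot: {Off, Heating, Cooling, Idle}.
States satisfying A[¬hot U ¬hot]: {Off, Heating, Cooling, Idle}.

{Off, Heating, Cooling, Idle}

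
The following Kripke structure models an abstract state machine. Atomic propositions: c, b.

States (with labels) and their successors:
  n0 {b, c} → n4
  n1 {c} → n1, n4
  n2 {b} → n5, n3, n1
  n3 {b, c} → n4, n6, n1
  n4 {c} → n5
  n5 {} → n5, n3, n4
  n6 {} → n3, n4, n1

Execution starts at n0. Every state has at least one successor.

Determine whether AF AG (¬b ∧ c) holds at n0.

States satisfying AG (¬b ∧ c): ∅.
States satisfying AF AG (¬b ∧ c): ∅.
There is a path from n0 along which AG (¬b ∧ c) never holds.
n0 ∉ Sat(AF AG (¬b ∧ c)).

Violated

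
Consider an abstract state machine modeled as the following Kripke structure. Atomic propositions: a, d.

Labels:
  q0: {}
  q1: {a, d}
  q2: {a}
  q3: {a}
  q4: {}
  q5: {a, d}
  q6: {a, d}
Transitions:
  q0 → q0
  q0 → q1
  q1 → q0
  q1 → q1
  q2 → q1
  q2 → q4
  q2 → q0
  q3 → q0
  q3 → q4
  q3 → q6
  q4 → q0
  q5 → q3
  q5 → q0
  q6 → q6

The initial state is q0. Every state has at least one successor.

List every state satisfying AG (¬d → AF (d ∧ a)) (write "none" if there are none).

States satisfying ¬d → AF (d ∧ a): {q1, q5, q6}.
States satisfying AG (¬d → AF (d ∧ a)): {q6}.

{q6}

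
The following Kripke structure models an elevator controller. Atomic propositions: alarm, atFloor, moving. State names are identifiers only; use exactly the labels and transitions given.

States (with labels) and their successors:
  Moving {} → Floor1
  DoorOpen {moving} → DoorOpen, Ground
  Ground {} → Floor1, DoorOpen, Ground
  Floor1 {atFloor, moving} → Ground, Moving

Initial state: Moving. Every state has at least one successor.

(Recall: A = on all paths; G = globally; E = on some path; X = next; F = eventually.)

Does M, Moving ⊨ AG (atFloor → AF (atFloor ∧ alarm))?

States satisfying atFloor → AF (atFloor ∧ alarm): {Moving, DoorOpen, Ground}.
States satisfying AG (atFloor → AF (atFloor ∧ alarm)): ∅.
Floor1 is reachable from Moving and violates atFloor → AF (atFloor ∧ alarm), so AG fails at Moving.
Moving ∉ Sat(AG (atFloor → AF (atFloor ∧ alarm))).

Violated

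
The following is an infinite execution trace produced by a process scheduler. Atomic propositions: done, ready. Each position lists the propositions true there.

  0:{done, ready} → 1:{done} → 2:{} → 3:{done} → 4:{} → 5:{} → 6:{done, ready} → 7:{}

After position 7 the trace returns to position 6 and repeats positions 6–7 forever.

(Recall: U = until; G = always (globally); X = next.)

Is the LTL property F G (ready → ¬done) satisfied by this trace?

No

G (ready → ¬done) is false at every position 0..7, so it never becomes true and F G (ready → ¬done) fails.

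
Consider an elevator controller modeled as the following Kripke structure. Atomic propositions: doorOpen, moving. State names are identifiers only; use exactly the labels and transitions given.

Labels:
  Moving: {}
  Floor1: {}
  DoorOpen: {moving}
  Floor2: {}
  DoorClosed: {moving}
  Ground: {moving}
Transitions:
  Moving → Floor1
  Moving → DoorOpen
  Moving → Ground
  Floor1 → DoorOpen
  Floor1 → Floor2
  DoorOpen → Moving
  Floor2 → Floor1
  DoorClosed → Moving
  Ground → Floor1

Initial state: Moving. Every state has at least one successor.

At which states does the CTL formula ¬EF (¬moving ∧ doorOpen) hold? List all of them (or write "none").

{Moving, Floor1, DoorOpen, Floor2, DoorClosed, Ground}

States satisfying ¬moving ∧ doorOpen: ∅.
States satisfying EF (¬moving ∧ doorOpen): ∅.
States satisfying ¬EF (¬moving ∧ doorOpen): {Moving, Floor1, DoorOpen, Floor2, DoorClosed, Ground}.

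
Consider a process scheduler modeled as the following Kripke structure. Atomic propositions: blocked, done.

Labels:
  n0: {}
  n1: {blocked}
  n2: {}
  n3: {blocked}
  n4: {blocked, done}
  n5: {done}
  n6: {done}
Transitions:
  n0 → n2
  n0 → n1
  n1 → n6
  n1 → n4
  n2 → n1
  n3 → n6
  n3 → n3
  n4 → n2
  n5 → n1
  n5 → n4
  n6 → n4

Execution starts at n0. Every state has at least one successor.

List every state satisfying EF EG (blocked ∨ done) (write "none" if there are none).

{n3}

States satisfying EG (blocked ∨ done): {n3}.
States satisfying EF EG (blocked ∨ done): {n3}.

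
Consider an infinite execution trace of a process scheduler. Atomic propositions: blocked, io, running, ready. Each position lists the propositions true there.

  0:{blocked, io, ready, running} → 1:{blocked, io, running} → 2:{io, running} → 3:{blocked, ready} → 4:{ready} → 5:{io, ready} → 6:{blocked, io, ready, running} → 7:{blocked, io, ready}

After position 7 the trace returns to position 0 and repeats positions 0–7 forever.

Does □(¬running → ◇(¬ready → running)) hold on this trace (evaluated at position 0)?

¬running → ◇(¬ready → running) holds at every position 0..7, and those are all positions ever visited, so □(¬running → ◇(¬ready → running)) holds.
Positions where ¬running holds: 3, 4, 5, 7.
Check ◇(¬ready → running) at each: 3→ok, 4→ok, 5→ok, 7→ok.

Yes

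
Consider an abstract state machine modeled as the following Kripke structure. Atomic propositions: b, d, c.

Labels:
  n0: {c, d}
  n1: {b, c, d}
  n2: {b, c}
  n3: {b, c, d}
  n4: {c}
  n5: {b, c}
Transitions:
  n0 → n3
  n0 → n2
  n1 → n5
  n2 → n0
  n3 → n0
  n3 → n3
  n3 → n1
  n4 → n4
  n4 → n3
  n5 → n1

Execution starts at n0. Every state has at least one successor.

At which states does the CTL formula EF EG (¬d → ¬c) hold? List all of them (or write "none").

{n0, n2, n3, n4}

States satisfying EG (¬d → ¬c): {n0, n3}.
States satisfying EF EG (¬d → ¬c): {n0, n2, n3, n4}.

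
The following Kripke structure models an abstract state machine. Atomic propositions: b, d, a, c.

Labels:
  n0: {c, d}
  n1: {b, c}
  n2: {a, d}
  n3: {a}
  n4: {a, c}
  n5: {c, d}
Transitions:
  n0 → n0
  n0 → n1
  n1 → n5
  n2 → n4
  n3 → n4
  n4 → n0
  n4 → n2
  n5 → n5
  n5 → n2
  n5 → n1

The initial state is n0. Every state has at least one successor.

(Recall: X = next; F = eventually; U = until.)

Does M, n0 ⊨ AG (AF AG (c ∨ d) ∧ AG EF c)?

States satisfying AF AG (c ∨ d) ∧ AG EF c: {n0, n1, n2, n3, n4, n5}.
States satisfying AG (AF AG (c ∨ d) ∧ AG EF c): {n0, n1, n2, n3, n4, n5}.
Every state reachable from n0 satisfies AF AG (c ∨ d) ∧ AG EF c.
n0 ∈ Sat(AG (AF AG (c ∨ d) ∧ AG EF c)).

Satisfied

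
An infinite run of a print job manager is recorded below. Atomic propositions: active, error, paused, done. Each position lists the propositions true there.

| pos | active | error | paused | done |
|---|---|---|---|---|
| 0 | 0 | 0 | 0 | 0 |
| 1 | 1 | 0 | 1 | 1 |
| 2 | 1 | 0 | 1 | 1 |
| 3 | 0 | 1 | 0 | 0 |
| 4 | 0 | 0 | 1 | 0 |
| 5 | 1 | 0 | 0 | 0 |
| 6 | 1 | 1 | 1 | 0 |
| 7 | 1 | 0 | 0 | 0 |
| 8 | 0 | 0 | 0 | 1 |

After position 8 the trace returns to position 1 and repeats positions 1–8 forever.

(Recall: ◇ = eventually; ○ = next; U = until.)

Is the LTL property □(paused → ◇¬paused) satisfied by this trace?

Holds

paused → ◇¬paused holds at every position 0..8, and those are all positions ever visited, so □(paused → ◇¬paused) holds.
Positions where paused holds: 1, 2, 4, 6.
Check ◇¬paused at each: 1→ok, 2→ok, 4→ok, 6→ok.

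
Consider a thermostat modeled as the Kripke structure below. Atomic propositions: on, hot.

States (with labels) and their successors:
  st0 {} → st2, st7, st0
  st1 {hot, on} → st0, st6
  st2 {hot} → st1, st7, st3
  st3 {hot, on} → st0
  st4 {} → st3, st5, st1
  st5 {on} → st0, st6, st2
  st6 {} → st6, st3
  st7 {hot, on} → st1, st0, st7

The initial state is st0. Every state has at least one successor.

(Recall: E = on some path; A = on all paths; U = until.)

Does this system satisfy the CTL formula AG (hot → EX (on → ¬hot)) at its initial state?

States satisfying hot → EX (on → ¬hot): {st0, st1, st3, st4, st5, st6, st7}.
States satisfying AG (hot → EX (on → ¬hot)): ∅.
st2 is reachable from st0 and violates hot → EX (on → ¬hot), so AG fails at st0.
st0 ∉ Sat(AG (hot → EX (on → ¬hot))).

Violated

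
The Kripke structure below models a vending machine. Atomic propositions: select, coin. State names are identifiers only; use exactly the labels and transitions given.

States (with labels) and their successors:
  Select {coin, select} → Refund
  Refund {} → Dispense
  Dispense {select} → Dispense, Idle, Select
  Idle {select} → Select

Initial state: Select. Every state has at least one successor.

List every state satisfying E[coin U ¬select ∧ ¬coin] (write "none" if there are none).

{Select, Refund}

States satisfying coin: {Select}.
States satisfying ¬select ∧ ¬coin: {Refund}.
States satisfying E[coin U ¬select ∧ ¬coin]: {Select, Refund}.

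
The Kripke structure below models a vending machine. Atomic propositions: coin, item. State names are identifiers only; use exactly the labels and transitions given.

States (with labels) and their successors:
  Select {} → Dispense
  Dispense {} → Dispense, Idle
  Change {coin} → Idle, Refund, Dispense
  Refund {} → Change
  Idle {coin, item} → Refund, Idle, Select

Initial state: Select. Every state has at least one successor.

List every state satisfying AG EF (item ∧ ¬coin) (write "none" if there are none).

States satisfying EF (item ∧ ¬coin): ∅.
States satisfying AG EF (item ∧ ¬coin): ∅.

none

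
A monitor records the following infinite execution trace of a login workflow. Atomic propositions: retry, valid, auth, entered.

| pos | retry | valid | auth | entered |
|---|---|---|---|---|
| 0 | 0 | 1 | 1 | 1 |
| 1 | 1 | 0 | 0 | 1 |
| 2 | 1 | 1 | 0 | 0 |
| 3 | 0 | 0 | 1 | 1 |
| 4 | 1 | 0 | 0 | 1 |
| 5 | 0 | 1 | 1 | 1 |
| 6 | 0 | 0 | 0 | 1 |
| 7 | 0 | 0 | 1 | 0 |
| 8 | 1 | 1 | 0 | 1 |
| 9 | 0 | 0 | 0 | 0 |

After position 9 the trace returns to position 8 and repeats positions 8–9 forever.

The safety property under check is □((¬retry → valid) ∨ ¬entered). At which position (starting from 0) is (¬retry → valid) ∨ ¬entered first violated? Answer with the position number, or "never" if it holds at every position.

Check (¬retry → valid) ∨ ¬entered at each position in order: 0 ✓, 1 ✓, 2 ✓.
At position 3 the labels are {auth, entered}, so (¬retry → valid) ∨ ¬entered is false there. This is the first violation.

3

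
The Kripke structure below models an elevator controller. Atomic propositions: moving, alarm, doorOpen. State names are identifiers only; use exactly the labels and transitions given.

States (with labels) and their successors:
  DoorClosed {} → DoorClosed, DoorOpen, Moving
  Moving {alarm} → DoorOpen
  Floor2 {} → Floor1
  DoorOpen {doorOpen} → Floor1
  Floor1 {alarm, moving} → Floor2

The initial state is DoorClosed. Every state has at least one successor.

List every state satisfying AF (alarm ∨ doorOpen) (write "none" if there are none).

States satisfying alarm ∨ doorOpen: {Moving, DoorOpen, Floor1}.
States satisfying AF (alarm ∨ doorOpen): {Moving, Floor2, DoorOpen, Floor1}.

{Moving, Floor2, DoorOpen, Floor1}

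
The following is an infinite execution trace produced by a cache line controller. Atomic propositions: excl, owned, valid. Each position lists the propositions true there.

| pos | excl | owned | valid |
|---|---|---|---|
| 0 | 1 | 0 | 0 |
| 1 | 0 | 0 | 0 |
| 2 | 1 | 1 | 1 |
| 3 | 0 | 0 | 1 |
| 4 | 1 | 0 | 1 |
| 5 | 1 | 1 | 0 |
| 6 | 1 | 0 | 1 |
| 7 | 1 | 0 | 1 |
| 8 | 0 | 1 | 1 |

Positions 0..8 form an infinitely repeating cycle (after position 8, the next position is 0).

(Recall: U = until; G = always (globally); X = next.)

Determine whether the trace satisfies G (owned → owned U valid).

owned → owned U valid holds at every position 0..8, and those are all positions ever visited, so G (owned → owned U valid) holds.
Positions where owned holds: 2, 5, 8.
Check owned U valid at each: 2→ok, 5→ok, 8→ok.

Yes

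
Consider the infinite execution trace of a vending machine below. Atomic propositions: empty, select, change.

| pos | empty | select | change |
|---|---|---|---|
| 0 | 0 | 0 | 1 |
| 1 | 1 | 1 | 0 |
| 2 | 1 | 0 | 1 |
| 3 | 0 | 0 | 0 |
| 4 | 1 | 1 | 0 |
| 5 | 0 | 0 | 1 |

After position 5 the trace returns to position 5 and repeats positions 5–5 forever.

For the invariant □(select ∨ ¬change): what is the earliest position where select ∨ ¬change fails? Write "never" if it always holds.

0

At position 0 the labels are {change}, so select ∨ ¬change is false there. This is the first violation.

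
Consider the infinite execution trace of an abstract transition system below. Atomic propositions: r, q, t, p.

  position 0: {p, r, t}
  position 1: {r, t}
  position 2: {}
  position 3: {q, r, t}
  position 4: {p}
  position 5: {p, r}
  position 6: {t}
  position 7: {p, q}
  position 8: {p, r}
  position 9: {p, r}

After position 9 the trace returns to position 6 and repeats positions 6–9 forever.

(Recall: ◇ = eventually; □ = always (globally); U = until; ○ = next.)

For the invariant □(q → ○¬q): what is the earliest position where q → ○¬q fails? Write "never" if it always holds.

q → ○¬q holds at every position 0..9, and those are all the positions the trace ever visits, so the invariant □(q → ○¬q) is never violated.

never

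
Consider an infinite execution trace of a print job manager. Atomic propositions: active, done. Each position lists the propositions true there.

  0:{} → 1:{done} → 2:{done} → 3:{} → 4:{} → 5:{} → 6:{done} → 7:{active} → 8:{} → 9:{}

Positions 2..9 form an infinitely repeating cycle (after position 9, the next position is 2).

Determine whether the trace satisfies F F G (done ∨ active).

F G (done ∨ active) is false at every position 0..9, so it never becomes true and F F G (done ∨ active) fails.

Violated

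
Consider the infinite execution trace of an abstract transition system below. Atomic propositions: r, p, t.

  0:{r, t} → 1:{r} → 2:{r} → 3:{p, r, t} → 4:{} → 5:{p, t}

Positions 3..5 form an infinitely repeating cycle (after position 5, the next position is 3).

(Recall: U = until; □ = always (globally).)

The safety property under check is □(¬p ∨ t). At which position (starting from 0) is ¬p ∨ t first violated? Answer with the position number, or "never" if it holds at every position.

never

¬p ∨ t holds at every position 0..5, and those are all the positions the trace ever visits, so the invariant □(¬p ∨ t) is never violated.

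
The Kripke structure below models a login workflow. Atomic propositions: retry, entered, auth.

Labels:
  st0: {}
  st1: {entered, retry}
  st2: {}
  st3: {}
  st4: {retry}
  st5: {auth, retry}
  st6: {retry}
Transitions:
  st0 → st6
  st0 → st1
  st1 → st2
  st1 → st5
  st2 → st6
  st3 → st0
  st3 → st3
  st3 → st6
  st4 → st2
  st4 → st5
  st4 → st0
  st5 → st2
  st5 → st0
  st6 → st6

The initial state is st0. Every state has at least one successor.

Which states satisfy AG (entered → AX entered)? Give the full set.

States satisfying entered → AX entered: {st0, st2, st3, st4, st5, st6}.
States satisfying AG (entered → AX entered): {st2, st6}.

{st2, st6}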